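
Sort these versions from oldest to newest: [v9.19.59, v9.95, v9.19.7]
[v9.19.7, v9.19.59, v9.95]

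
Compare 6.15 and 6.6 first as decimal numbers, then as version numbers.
As decimals: 6.15 < 6.6. As versions: v6.15 > v6.6 (minor version 15 > 6).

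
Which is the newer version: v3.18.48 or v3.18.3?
v3.18.48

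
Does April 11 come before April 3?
No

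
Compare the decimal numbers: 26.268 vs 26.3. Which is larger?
26.3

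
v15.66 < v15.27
False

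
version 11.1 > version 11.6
False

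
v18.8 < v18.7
False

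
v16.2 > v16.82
False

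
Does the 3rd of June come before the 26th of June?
Yes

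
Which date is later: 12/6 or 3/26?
12/6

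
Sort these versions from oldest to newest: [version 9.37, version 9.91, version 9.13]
[version 9.13, version 9.37, version 9.91]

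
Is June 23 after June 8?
Yes. Day 23 comes after day 8 in June — this is a date comparison, not a decimal one (the decimal 6.23 would be smaller than 6.8).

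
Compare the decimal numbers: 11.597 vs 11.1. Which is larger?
11.597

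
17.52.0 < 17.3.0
False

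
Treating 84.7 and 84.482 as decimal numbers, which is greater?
84.7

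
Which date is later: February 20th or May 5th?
May 5th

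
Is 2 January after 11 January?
No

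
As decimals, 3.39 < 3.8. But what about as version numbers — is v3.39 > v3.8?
True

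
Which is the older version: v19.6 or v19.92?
v19.6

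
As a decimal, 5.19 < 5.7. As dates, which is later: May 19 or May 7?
May 19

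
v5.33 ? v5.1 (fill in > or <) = >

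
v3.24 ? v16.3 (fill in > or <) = <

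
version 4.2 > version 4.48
False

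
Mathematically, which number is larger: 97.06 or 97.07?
97.07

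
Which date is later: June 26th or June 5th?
June 26th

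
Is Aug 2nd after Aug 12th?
No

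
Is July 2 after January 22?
Yes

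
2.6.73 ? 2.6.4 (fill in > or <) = >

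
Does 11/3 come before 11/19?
Yes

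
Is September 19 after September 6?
Yes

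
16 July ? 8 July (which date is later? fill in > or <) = >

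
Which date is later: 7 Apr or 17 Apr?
17 Apr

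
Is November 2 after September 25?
Yes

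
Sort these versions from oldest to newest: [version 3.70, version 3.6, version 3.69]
[version 3.6, version 3.69, version 3.70]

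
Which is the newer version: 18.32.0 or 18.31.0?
18.32.0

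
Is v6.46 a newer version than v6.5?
Yes. Version numbers are compared segment by segment as integers, not as decimals: minor version 46 > 5, so v6.46 > v6.5 (even though the decimal 6.46 < 6.5).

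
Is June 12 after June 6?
Yes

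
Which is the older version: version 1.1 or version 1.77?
version 1.1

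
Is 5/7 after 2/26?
Yes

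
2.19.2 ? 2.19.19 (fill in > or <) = <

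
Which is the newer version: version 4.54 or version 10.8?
version 10.8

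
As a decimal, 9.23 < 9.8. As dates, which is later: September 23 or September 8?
September 23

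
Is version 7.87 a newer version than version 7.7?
Yes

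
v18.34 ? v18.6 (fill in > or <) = >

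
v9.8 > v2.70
True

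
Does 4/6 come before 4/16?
Yes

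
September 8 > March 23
True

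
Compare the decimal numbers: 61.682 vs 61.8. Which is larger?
61.8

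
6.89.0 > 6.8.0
True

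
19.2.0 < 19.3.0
True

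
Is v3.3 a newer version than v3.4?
No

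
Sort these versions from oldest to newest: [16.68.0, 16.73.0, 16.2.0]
[16.2.0, 16.68.0, 16.73.0]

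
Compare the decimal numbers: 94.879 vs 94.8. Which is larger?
94.879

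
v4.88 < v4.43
False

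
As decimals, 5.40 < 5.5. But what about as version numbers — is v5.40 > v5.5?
True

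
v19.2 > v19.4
False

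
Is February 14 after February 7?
Yes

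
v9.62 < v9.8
False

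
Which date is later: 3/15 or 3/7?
3/15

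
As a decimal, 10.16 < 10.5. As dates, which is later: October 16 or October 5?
October 16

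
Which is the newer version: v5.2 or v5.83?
v5.83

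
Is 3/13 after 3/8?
Yes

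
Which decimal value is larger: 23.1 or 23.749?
23.749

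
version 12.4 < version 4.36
False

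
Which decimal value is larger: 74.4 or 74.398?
74.4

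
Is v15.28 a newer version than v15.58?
No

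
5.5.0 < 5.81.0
True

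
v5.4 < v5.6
True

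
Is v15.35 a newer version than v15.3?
Yes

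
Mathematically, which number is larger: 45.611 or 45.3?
45.611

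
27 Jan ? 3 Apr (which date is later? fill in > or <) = <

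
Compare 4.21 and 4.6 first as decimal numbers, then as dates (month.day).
As decimals: 4.21 < 4.6. As dates: 4/21 is later than 4/6 (day 21 > day 6).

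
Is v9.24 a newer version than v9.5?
Yes. Version numbers are compared segment by segment as integers, not as decimals: minor version 24 > 5, so v9.24 > v9.5 (even though the decimal 9.24 < 9.5).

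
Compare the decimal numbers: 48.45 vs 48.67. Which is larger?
48.67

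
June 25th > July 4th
False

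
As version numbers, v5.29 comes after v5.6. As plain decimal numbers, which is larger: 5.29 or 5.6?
5.6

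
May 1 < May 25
True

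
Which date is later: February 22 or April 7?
April 7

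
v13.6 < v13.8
True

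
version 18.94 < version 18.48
False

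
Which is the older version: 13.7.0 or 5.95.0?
5.95.0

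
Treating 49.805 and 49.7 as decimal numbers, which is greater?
49.805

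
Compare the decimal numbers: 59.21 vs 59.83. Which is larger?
59.83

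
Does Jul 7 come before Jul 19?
Yes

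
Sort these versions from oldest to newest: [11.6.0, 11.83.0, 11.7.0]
[11.6.0, 11.7.0, 11.83.0]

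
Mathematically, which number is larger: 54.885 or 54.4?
54.885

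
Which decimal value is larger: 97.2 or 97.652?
97.652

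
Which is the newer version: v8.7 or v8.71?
v8.71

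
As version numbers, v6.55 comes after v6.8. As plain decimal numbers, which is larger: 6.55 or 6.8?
6.8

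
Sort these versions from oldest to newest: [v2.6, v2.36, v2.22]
[v2.6, v2.22, v2.36]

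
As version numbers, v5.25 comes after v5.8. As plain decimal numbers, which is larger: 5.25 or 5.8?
5.8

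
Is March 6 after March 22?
No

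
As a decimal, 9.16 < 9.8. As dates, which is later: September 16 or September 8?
September 16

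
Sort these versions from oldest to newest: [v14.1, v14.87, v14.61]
[v14.1, v14.61, v14.87]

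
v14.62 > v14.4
True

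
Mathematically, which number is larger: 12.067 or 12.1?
12.1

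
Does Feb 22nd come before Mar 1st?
Yes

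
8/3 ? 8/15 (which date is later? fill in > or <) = <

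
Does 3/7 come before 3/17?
Yes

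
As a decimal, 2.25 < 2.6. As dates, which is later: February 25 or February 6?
February 25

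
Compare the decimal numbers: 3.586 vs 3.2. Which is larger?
3.586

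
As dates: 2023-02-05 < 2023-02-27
True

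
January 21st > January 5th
True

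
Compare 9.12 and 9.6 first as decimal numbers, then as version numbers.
As decimals: 9.12 < 9.6. As versions: v9.12 > v9.6 (minor version 12 > 6).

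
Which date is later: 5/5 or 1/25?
5/5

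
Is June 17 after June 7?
Yes. Day 17 comes after day 7 in June — this is a date comparison, not a decimal one (the decimal 6.17 would be smaller than 6.7).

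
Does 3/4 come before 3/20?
Yes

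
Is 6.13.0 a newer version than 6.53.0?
No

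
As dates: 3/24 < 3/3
False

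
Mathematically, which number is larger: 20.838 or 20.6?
20.838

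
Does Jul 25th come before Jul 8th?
No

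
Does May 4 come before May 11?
Yes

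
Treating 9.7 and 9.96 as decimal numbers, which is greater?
9.96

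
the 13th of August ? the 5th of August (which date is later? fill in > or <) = >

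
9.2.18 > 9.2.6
True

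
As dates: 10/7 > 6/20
True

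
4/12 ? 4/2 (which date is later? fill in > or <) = >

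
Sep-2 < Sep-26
True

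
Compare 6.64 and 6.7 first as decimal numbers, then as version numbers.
As decimals: 6.64 < 6.7. As versions: v6.64 > v6.7 (minor version 64 > 7).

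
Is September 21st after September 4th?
Yes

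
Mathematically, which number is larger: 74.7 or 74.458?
74.7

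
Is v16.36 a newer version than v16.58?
No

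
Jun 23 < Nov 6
True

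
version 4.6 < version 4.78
True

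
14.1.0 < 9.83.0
False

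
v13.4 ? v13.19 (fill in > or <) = <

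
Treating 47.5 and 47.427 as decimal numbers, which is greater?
47.5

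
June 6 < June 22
True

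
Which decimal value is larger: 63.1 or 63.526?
63.526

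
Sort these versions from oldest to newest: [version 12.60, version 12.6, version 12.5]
[version 12.5, version 12.6, version 12.60]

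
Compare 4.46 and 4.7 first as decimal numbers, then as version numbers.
As decimals: 4.46 < 4.7. As versions: v4.46 > v4.7 (minor version 46 > 7).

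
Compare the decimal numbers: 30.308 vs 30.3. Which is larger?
30.308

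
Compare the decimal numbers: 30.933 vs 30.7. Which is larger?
30.933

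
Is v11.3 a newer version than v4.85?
Yes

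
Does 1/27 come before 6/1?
Yes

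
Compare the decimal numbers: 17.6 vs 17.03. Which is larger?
17.6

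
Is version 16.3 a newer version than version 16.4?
No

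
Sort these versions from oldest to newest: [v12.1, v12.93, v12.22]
[v12.1, v12.22, v12.93]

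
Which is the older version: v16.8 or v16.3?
v16.3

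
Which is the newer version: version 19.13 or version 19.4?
version 19.13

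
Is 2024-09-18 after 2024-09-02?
Yes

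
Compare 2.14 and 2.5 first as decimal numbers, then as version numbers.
As decimals: 2.14 < 2.5. As versions: v2.14 > v2.5 (minor version 14 > 5).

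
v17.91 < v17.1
False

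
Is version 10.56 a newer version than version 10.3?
Yes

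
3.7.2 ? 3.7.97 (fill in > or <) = <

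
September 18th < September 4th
False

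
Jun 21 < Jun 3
False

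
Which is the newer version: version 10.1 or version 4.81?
version 10.1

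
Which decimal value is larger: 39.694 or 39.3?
39.694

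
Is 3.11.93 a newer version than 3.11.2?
Yes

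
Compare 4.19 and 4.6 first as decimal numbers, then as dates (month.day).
As decimals: 4.19 < 4.6. As dates: 4/19 is later than 4/6 (day 19 > day 6).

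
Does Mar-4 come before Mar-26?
Yes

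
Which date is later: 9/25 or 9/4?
9/25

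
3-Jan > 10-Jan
False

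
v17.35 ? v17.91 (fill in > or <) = <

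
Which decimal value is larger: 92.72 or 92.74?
92.74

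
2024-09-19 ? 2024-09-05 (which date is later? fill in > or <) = >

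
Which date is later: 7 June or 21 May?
7 June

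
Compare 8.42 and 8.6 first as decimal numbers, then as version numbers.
As decimals: 8.42 < 8.6. As versions: v8.42 > v8.6 (minor version 42 > 6).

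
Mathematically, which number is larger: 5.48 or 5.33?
5.48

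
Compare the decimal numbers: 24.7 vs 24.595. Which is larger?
24.7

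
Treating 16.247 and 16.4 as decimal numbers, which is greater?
16.4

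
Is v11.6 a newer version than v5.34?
Yes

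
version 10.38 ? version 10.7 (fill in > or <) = >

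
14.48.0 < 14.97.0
True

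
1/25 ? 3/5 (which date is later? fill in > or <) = <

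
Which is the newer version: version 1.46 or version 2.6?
version 2.6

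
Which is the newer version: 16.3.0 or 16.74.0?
16.74.0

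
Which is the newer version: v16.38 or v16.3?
v16.38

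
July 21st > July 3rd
True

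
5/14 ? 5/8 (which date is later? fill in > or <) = >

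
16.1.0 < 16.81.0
True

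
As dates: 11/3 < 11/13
True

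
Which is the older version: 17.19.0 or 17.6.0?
17.6.0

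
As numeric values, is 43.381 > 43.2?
True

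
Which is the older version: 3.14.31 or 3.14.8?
3.14.8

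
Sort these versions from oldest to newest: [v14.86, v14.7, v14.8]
[v14.7, v14.8, v14.86]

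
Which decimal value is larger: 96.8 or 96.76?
96.8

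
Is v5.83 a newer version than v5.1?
Yes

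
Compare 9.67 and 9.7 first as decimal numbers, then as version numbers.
As decimals: 9.67 < 9.7. As versions: v9.67 > v9.7 (minor version 67 > 7).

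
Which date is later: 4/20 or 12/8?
12/8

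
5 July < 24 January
False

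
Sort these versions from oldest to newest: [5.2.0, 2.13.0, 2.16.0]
[2.13.0, 2.16.0, 5.2.0]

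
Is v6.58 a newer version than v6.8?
Yes. Version numbers are compared segment by segment as integers, not as decimals: minor version 58 > 8, so v6.58 > v6.8 (even though the decimal 6.58 < 6.8).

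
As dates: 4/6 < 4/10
True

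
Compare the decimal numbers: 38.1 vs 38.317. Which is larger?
38.317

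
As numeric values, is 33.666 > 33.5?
True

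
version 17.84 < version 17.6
False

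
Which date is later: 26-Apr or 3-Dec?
3-Dec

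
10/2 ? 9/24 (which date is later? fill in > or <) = >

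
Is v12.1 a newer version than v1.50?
Yes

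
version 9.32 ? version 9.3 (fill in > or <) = >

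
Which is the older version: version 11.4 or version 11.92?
version 11.4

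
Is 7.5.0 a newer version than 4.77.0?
Yes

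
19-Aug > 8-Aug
True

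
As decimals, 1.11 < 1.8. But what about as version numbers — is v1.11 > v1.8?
True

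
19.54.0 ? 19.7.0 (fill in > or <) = >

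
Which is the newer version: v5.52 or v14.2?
v14.2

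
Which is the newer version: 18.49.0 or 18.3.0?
18.49.0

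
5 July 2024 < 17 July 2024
True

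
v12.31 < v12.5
False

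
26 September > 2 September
True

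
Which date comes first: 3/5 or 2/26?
2/26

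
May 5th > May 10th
False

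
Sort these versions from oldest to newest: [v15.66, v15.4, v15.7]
[v15.4, v15.7, v15.66]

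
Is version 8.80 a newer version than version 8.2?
Yes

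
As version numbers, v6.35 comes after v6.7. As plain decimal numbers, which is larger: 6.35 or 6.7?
6.7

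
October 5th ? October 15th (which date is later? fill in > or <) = <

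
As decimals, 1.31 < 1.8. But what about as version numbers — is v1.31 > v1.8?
True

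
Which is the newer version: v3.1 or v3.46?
v3.46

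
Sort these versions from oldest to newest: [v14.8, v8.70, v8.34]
[v8.34, v8.70, v14.8]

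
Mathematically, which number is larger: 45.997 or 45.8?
45.997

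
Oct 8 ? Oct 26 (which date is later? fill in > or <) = <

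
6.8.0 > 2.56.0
True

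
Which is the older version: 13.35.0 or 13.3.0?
13.3.0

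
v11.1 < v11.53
True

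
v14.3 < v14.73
True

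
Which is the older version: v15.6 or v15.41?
v15.6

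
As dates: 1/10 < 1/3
False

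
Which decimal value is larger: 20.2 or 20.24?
20.24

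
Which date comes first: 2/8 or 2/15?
2/8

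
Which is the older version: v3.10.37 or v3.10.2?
v3.10.2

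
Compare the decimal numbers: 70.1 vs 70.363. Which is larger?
70.363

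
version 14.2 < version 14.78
True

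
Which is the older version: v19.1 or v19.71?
v19.1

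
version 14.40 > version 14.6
True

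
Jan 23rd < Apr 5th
True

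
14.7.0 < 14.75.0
True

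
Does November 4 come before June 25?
No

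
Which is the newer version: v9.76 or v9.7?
v9.76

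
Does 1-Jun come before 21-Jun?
Yes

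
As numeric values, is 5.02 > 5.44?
False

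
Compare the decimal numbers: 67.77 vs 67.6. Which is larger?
67.77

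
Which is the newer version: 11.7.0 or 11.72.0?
11.72.0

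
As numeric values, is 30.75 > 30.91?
False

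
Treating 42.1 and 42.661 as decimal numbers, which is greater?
42.661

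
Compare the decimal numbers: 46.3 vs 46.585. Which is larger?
46.585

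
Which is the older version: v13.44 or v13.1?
v13.1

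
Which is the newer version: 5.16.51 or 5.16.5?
5.16.51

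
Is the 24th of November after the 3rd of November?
Yes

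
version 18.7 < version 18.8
True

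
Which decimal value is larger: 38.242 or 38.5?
38.5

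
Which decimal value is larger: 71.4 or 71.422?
71.422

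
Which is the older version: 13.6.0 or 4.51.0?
4.51.0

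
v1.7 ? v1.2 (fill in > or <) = >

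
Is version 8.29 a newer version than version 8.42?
No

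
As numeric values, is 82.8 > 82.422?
True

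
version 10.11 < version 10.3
False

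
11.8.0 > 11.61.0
False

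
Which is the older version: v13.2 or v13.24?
v13.2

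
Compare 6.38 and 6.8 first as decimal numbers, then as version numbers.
As decimals: 6.38 < 6.8. As versions: v6.38 > v6.8 (minor version 38 > 8).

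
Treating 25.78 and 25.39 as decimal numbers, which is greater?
25.78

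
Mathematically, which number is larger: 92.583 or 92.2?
92.583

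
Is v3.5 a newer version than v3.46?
No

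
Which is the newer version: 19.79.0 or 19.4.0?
19.79.0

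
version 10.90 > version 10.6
True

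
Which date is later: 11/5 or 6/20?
11/5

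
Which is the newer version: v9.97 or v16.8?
v16.8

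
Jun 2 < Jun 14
True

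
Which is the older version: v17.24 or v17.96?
v17.24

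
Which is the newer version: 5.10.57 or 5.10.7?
5.10.57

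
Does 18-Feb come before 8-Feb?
No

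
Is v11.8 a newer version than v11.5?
Yes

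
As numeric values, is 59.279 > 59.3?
False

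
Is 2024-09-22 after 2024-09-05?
Yes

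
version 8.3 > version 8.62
False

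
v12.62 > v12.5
True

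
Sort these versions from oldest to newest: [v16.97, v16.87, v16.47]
[v16.47, v16.87, v16.97]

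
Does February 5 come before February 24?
Yes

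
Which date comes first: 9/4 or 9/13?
9/4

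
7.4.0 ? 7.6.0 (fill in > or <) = <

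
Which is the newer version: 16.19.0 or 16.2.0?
16.19.0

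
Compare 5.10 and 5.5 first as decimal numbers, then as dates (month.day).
As decimals: 5.10 < 5.5. As dates: 5/10 is later than 5/5 (day 10 > day 5).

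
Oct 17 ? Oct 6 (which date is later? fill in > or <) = >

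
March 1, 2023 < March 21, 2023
True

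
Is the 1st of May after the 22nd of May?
No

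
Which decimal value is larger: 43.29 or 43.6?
43.6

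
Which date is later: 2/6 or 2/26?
2/26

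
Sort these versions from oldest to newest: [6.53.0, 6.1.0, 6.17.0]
[6.1.0, 6.17.0, 6.53.0]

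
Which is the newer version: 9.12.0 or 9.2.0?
9.12.0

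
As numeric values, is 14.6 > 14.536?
True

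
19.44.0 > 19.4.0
True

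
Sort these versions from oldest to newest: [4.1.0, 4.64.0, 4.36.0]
[4.1.0, 4.36.0, 4.64.0]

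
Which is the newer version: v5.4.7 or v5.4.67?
v5.4.67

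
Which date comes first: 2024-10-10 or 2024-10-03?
2024-10-03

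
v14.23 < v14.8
False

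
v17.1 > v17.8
False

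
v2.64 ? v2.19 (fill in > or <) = >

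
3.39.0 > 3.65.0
False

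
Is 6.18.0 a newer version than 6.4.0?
Yes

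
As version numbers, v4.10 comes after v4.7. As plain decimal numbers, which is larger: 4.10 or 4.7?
4.7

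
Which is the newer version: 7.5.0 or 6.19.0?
7.5.0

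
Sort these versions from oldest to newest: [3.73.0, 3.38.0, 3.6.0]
[3.6.0, 3.38.0, 3.73.0]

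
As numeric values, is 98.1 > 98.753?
False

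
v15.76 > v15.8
True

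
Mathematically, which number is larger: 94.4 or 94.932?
94.932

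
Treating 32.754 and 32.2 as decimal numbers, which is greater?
32.754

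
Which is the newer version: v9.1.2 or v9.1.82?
v9.1.82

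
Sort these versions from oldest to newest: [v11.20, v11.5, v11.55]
[v11.5, v11.20, v11.55]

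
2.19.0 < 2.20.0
True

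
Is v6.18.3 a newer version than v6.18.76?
No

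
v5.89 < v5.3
False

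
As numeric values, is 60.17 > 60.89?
False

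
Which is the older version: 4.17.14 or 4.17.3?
4.17.3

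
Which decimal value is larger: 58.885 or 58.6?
58.885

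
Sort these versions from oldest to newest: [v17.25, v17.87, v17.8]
[v17.8, v17.25, v17.87]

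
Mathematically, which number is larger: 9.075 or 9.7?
9.7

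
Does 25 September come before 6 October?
Yes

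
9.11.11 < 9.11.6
False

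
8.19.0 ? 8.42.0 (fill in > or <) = <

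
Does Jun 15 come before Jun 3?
No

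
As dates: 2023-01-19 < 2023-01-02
False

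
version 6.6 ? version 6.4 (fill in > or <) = >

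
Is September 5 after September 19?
No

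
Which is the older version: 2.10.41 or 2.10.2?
2.10.2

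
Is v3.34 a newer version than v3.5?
Yes. Version numbers are compared segment by segment as integers, not as decimals: minor version 34 > 5, so v3.34 > v3.5 (even though the decimal 3.34 < 3.5).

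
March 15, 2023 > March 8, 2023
True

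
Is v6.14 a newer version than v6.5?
Yes. Version numbers are compared segment by segment as integers, not as decimals: minor version 14 > 5, so v6.14 > v6.5 (even though the decimal 6.14 < 6.5).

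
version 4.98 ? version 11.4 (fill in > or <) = <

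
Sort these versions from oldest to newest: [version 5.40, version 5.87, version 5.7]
[version 5.7, version 5.40, version 5.87]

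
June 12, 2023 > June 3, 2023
True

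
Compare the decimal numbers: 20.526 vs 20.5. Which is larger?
20.526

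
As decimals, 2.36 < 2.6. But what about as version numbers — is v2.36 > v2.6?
True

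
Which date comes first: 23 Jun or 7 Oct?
23 Jun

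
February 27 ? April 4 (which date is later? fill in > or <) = <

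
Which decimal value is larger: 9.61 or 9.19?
9.61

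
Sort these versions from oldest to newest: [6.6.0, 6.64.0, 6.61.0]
[6.6.0, 6.61.0, 6.64.0]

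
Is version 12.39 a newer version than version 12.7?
Yes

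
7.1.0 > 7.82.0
False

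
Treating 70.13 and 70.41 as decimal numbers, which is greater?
70.41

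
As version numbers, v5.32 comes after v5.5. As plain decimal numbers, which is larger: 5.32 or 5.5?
5.5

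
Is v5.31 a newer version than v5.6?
Yes. Version numbers are compared segment by segment as integers, not as decimals: minor version 31 > 6, so v5.31 > v5.6 (even though the decimal 5.31 < 5.6).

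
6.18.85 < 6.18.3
False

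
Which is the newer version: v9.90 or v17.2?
v17.2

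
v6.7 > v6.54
False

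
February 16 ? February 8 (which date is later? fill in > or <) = >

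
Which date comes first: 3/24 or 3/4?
3/4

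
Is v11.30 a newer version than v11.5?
Yes. Version numbers are compared segment by segment as integers, not as decimals: minor version 30 > 5, so v11.30 > v11.5 (even though the decimal 11.30 < 11.5).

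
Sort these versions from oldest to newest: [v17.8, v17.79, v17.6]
[v17.6, v17.8, v17.79]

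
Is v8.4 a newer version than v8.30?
No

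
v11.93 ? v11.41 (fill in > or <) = >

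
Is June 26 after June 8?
Yes. Day 26 comes after day 8 in June — this is a date comparison, not a decimal one (the decimal 6.26 would be smaller than 6.8).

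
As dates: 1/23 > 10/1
False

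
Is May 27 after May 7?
Yes. Day 27 comes after day 7 in May — this is a date comparison, not a decimal one (the decimal 5.27 would be smaller than 5.7).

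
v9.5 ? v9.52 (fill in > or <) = <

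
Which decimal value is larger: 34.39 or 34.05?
34.39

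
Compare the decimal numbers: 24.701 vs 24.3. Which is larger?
24.701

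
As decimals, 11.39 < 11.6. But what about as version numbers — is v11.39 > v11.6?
True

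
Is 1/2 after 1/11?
No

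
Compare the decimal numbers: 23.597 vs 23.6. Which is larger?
23.6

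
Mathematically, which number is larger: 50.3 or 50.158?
50.3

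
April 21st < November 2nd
True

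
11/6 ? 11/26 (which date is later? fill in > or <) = <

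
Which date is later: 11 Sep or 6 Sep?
11 Sep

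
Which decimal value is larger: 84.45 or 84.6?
84.6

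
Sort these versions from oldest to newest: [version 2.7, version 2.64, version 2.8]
[version 2.7, version 2.8, version 2.64]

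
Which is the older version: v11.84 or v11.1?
v11.1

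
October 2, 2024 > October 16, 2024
False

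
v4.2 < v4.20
True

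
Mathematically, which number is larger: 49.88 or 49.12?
49.88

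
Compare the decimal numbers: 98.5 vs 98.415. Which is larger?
98.5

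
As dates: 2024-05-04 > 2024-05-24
False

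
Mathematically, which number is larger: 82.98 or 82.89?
82.98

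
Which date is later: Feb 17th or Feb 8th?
Feb 17th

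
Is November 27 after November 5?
Yes. Day 27 comes after day 5 in November — this is a date comparison, not a decimal one (the decimal 11.27 would be smaller than 11.5).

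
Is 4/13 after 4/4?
Yes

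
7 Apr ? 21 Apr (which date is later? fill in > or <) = <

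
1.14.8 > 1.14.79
False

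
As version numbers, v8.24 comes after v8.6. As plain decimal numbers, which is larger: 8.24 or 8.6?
8.6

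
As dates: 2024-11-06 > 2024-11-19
False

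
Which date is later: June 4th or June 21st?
June 21st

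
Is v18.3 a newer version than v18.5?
No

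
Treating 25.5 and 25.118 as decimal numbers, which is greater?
25.5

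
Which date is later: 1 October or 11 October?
11 October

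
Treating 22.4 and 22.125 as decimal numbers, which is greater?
22.4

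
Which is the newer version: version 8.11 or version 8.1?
version 8.11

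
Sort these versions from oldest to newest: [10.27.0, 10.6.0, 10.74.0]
[10.6.0, 10.27.0, 10.74.0]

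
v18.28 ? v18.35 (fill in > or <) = <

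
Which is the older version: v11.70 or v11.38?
v11.38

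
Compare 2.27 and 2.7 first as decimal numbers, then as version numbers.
As decimals: 2.27 < 2.7. As versions: v2.27 > v2.7 (minor version 27 > 7).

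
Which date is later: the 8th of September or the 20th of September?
the 20th of September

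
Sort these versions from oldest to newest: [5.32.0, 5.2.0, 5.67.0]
[5.2.0, 5.32.0, 5.67.0]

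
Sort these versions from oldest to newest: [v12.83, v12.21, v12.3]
[v12.3, v12.21, v12.83]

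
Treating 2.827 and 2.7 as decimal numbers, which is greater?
2.827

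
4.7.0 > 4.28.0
False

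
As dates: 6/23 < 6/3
False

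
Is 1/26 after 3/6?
No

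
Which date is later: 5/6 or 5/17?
5/17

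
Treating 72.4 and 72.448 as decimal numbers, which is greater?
72.448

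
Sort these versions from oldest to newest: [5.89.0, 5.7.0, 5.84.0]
[5.7.0, 5.84.0, 5.89.0]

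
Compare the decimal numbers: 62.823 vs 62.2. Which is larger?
62.823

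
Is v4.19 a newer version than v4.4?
Yes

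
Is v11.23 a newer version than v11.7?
Yes. Version numbers are compared segment by segment as integers, not as decimals: minor version 23 > 7, so v11.23 > v11.7 (even though the decimal 11.23 < 11.7).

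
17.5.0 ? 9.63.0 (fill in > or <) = >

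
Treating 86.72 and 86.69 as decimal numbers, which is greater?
86.72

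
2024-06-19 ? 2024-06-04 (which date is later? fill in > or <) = >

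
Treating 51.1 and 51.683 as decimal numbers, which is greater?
51.683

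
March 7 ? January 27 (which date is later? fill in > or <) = >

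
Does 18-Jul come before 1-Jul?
No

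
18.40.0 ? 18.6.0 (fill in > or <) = >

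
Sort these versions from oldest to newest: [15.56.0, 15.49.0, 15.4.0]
[15.4.0, 15.49.0, 15.56.0]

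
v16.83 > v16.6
True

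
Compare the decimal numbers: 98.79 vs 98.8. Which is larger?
98.8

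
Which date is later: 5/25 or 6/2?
6/2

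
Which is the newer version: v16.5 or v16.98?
v16.98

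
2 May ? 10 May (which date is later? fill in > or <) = <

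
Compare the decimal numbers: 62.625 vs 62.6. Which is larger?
62.625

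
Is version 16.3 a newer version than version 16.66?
No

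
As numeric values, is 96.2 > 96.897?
False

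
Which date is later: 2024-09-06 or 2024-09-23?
2024-09-23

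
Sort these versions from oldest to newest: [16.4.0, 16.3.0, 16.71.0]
[16.3.0, 16.4.0, 16.71.0]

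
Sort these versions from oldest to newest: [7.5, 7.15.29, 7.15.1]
[7.5, 7.15.1, 7.15.29]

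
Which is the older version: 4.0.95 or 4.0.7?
4.0.7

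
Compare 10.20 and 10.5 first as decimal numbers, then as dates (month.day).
As decimals: 10.20 < 10.5. As dates: 10/20 is later than 10/5 (day 20 > day 5).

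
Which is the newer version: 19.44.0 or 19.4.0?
19.44.0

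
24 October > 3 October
True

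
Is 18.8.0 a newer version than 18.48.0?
No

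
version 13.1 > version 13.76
False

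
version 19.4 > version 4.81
True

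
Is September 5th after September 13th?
No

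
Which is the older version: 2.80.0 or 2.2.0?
2.2.0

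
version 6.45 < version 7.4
True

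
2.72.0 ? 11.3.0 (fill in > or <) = <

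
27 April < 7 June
True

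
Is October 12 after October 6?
Yes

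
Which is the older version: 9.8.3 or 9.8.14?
9.8.3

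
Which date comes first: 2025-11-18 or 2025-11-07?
2025-11-07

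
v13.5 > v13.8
False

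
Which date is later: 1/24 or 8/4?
8/4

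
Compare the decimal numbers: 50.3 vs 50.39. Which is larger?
50.39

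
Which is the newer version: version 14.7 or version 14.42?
version 14.42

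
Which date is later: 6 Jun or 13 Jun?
13 Jun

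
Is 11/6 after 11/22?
No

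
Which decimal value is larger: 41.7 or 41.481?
41.7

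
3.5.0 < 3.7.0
True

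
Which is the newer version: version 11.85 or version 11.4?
version 11.85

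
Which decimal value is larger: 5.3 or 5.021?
5.3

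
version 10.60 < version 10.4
False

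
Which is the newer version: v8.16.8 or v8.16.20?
v8.16.20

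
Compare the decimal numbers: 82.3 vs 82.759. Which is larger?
82.759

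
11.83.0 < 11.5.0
False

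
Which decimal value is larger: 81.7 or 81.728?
81.728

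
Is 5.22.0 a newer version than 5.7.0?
Yes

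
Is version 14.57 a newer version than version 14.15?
Yes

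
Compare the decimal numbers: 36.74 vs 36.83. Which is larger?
36.83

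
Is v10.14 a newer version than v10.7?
Yes. Version numbers are compared segment by segment as integers, not as decimals: minor version 14 > 7, so v10.14 > v10.7 (even though the decimal 10.14 < 10.7).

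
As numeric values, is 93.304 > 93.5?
False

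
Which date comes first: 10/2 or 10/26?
10/2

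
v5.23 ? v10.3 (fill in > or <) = <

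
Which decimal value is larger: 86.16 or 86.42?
86.42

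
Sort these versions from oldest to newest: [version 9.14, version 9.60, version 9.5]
[version 9.5, version 9.14, version 9.60]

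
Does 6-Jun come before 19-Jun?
Yes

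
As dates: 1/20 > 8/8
False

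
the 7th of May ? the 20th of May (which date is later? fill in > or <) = <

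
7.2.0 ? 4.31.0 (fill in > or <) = >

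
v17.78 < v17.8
False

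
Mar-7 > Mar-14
False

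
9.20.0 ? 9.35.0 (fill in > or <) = <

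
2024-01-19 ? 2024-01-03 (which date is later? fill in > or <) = >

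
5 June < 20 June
True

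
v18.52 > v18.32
True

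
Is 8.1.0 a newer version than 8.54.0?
No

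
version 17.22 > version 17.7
True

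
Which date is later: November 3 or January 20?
November 3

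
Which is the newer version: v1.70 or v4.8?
v4.8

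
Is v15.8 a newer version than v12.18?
Yes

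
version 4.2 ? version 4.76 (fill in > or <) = <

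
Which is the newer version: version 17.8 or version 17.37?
version 17.37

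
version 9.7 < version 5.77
False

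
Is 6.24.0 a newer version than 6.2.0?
Yes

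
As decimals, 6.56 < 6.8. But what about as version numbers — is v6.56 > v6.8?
True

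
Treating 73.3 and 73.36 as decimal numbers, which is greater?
73.36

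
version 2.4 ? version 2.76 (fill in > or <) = <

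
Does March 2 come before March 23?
Yes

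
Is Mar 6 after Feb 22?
Yes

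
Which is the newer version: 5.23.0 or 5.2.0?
5.23.0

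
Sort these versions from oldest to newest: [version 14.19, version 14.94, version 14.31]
[version 14.19, version 14.31, version 14.94]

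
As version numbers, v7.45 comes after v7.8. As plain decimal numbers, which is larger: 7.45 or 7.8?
7.8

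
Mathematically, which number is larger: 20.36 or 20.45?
20.45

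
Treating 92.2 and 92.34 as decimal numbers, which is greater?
92.34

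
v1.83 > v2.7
False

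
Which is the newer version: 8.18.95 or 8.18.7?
8.18.95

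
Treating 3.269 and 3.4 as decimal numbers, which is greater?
3.4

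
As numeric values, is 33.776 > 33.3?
True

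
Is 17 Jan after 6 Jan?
Yes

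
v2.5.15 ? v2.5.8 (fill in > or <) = >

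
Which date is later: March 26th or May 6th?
May 6th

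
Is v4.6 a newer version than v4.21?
No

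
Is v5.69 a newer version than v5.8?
Yes. Version numbers are compared segment by segment as integers, not as decimals: minor version 69 > 8, so v5.69 > v5.8 (even though the decimal 5.69 < 5.8).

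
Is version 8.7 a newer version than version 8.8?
No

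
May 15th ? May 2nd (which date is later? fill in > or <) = >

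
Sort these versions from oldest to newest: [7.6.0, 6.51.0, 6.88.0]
[6.51.0, 6.88.0, 7.6.0]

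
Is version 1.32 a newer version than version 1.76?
No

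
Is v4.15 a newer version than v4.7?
Yes. Version numbers are compared segment by segment as integers, not as decimals: minor version 15 > 7, so v4.15 > v4.7 (even though the decimal 4.15 < 4.7).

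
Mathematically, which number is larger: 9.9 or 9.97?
9.97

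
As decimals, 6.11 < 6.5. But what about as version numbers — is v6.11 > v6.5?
True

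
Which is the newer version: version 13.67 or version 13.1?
version 13.67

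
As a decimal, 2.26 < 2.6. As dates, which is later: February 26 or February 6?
February 26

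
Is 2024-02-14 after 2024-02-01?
Yes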